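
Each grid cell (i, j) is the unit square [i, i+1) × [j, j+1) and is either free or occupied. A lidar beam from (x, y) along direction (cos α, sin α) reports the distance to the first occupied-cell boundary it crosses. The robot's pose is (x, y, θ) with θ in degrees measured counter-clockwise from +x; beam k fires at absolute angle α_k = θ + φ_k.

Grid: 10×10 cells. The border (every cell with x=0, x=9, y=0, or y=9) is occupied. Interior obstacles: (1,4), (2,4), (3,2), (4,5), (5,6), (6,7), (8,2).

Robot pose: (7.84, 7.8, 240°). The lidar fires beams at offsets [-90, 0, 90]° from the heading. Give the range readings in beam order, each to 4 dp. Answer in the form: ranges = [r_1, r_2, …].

ranges = [2.4000, 7.8520, 1.3395]

beam 1: φ=-90°, α=150°
  dir = (cos 150°, sin 150°) = (-0.8660, 0.5000); from cell (7,7)
  next x-line at t=0.9699, next y-line at t=0.4000; Δt_x=1.1547, Δt_y=2.0000
    y: enter (7,8) at t=0.4000
    x: enter (6,8) at t=0.9699
    x: enter (5,8) at t=2.1246
    y: enter (5,9) at t=2.4000 ← occupied
  → r_1 = 2.4000
beam 2: φ=0°, α=240°
  dir = (cos 240°, sin 240°) = (-0.5000, -0.8660); from cell (7,7)
  next x-line at t=1.6800, next y-line at t=0.9238; Δt_x=2.0000, Δt_y=1.1547
    y: enter (7,6) at t=0.9238
    x: enter (6,6) at t=1.6800
    y: enter (6,5) at t=2.0785
    y: enter (6,4) at t=3.2332
    x: enter (5,4) at t=3.6800
    y: enter (5,3) at t=4.3879
    y: enter (5,2) at t=5.5426
    x: enter (4,2) at t=5.6800
    y: enter (4,1) at t=6.6973
    x: enter (3,1) at t=7.6800
    y: enter (3,0) at t=7.8520 ← occupied
  → r_2 = 7.8520
beam 3: φ=90°, α=330°
  dir = (cos 330°, sin 330°) = (0.8660, -0.5000); from cell (7,7)
  next x-line at t=0.1848, next y-line at t=1.6000; Δt_x=1.1547, Δt_y=2.0000
    x: enter (8,7) at t=0.1848
    x: enter (9,7) at t=1.3395 ← occupied
  → r_3 = 1.3395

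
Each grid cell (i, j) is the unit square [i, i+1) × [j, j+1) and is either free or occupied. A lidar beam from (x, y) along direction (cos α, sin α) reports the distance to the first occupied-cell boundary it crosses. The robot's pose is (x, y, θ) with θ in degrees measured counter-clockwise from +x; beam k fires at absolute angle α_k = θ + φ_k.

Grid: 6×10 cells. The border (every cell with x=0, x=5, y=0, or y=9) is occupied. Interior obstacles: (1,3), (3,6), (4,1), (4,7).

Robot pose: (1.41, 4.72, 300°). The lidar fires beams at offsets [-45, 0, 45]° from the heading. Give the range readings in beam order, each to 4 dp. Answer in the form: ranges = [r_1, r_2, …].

beam 1: φ=-45°, α=255°
  cosα=-0.2588 sinα=-0.9659 | (1,4) | tMaxX 1.5841 tMaxY 0.7454 | tΔX 3.8637 tΔY 1.0353
    t=0.7454 [y] (1,3) — stop
  → r_1 = 0.7454
beam 2: φ=0°, α=300°
  cosα=0.5000 sinα=-0.8660 | (1,4) | tMaxX 1.1800 tMaxY 0.8314 | tΔX 2.0000 tΔY 1.1547
    t=0.8314 [y] (1,3) — stop
  → r_2 = 0.8314
beam 3: φ=45°, α=345°
  cosα=0.9659 sinα=-0.2588 | (1,4) | tMaxX 0.6108 tMaxY 2.7819 | tΔX 1.0353 tΔY 3.8637
    t=0.6108 [x] (2,4)
    t=1.6461 [x] (3,4)
    t=2.6814 [x] (4,4)
    t=2.7819 [y] (4,3)
    t=3.7166 [x] (5,3) — stop
  → r_3 = 3.7166

ranges = [0.7454, 0.8314, 3.7166]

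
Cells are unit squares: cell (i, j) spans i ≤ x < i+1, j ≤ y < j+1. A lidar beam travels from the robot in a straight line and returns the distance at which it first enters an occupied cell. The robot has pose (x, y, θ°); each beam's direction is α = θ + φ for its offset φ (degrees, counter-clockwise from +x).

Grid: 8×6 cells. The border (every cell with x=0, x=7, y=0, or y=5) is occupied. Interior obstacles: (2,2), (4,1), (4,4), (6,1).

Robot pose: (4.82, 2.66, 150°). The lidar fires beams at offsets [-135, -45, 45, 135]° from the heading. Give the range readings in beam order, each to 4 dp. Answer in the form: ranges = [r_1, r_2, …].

ranges = [2.2569, 1.3873, 1.8842, 0.6833]

beam 1: φ=-135°, α=15°
  d=(0.9659,0.2588)  start (4,2)  tX=0.1863 tY=1.3137  stride 1/|dx|=1.0353 1/|dy|=3.8637
    cross x-line → (5,2), t=0.1863
    cross x-line → (6,2), t=1.2216
    cross y-line → (6,3), t=1.3137
    cross x-line → (7,3), t=2.2569 (wall)
  → r_1 = 2.2569
beam 2: φ=-45°, α=105°
  d=(-0.2588,0.9659)  start (4,2)  tX=3.1682 tY=0.3520  stride 1/|dx|=3.8637 1/|dy|=1.0353
    cross y-line → (4,3), t=0.3520
    cross y-line → (4,4), t=1.3873 (wall)
  → r_2 = 1.3873
beam 3: φ=45°, α=195°
  d=(-0.9659,-0.2588)  start (4,2)  tX=0.8489 tY=2.5500  stride 1/|dx|=1.0353 1/|dy|=3.8637
    cross x-line → (3,2), t=0.8489
    cross x-line → (2,2), t=1.8842 (wall)
  → r_3 = 1.8842
beam 4: φ=135°, α=285°
  d=(0.2588,-0.9659)  start (4,2)  tX=0.6955 tY=0.6833  stride 1/|dx|=3.8637 1/|dy|=1.0353
    cross y-line → (4,1), t=0.6833 (wall)
  → r_4 = 0.6833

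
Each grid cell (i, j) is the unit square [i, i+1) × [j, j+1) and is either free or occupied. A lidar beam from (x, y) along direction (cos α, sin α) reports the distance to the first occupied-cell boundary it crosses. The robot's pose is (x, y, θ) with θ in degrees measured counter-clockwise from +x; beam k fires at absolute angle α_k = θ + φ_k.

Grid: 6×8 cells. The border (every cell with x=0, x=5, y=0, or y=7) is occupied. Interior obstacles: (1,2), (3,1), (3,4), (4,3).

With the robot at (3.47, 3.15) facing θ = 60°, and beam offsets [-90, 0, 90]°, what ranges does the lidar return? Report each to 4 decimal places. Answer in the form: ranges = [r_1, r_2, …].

ranges = [1.7667, 0.9815, 2.8521]

beam 1: φ=-90°, α=330°
  d=(0.8660,-0.5000)  start (3,3)  tX=0.6120 tY=0.3000  stride 1/|dx|=1.1547 1/|dy|=2.0000
    cross y-line → (3,2), t=0.3000
    cross x-line → (4,2), t=0.6120
    cross x-line → (5,2), t=1.7667 (wall)
  → r_1 = 1.7667
beam 2: φ=0°, α=60°
  d=(0.5000,0.8660)  start (3,3)  tX=1.0600 tY=0.9815  stride 1/|dx|=2.0000 1/|dy|=1.1547
    cross y-line → (3,4), t=0.9815 (wall)
  → r_2 = 0.9815
beam 3: φ=90°, α=150°
  d=(-0.8660,0.5000)  start (3,3)  tX=0.5427 tY=1.7000  stride 1/|dx|=1.1547 1/|dy|=2.0000
    cross x-line → (2,3), t=0.5427
    cross x-line → (1,3), t=1.6974
    cross y-line → (1,4), t=1.7000
    cross x-line → (0,4), t=2.8521 (wall)
  → r_3 = 2.8521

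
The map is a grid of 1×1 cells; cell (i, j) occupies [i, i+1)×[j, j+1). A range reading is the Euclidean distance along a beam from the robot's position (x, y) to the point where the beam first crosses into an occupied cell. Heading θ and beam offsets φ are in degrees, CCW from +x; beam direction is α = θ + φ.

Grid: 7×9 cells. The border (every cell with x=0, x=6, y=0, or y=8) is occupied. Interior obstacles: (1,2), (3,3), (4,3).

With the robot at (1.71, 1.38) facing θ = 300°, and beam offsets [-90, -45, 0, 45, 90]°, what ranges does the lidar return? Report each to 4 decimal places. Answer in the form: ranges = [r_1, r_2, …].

ranges = [0.7600, 0.3934, 0.4388, 1.4682, 3.2400]

beam 1: φ=-90°, α=210°
  direction (-0.8660, -0.5000); cell (1,1); t to first gridline: x 0.8198, y 0.7600 (then +1.1547 / +2.0000)
    (1,0) via y @ 0.7600  # hit
  → r_1 = 0.7600
beam 2: φ=-45°, α=255°
  direction (-0.2588, -0.9659); cell (1,1); t to first gridline: x 2.7432, y 0.3934 (then +3.8637 / +1.0353)
    (1,0) via y @ 0.3934  # hit
  → r_2 = 0.3934
beam 3: φ=0°, α=300°
  direction (0.5000, -0.8660); cell (1,1); t to first gridline: x 0.5800, y 0.4388 (then +2.0000 / +1.1547)
    (1,0) via y @ 0.4388  # hit
  → r_3 = 0.4388
beam 4: φ=45°, α=345°
  direction (0.9659, -0.2588); cell (1,1); t to first gridline: x 0.3002, y 1.4682 (then +1.0353 / +3.8637)
    (2,1) via x @ 0.3002
    (3,1) via x @ 1.3355
    (3,0) via y @ 1.4682  # hit
  → r_4 = 1.4682
beam 5: φ=90°, α=30°
  direction (0.8660, 0.5000); cell (1,1); t to first gridline: x 0.3349, y 1.2400 (then +1.1547 / +2.0000)
    (2,1) via x @ 0.3349
    (2,2) via y @ 1.2400
    (3,2) via x @ 1.4896
    (4,2) via x @ 2.6443
    (4,3) via y @ 3.2400  # hit
  → r_5 = 3.2400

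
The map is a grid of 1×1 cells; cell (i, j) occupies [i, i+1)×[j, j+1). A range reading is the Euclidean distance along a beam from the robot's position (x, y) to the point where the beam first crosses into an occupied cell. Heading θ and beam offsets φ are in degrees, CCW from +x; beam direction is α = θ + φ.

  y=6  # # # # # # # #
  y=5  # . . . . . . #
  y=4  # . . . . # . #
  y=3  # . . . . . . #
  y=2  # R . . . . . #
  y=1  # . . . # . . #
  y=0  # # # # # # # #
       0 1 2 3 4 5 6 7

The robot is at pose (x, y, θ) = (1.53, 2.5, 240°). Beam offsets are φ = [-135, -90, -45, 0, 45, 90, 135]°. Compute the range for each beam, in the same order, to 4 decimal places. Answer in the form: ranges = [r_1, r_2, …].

beam 1: φ=-135°, α=105°
  dir = (cos 105°, sin 105°) = (-0.2588, 0.9659); from cell (1,2)
  next x-line at t=2.0478, next y-line at t=0.5176; Δt_x=3.8637, Δt_y=1.0353
    y: enter (1,3) at t=0.5176
    y: enter (1,4) at t=1.5529
    x: enter (0,4) at t=2.0478 ← occupied
  → r_1 = 2.0478
beam 2: φ=-90°, α=150°
  dir = (cos 150°, sin 150°) = (-0.8660, 0.5000); from cell (1,2)
  next x-line at t=0.6120, next y-line at t=1.0000; Δt_x=1.1547, Δt_y=2.0000
    x: enter (0,2) at t=0.6120 ← occupied
  → r_2 = 0.6120
beam 3: φ=-45°, α=195°
  dir = (cos 195°, sin 195°) = (-0.9659, -0.2588); from cell (1,2)
  next x-line at t=0.5487, next y-line at t=1.9319; Δt_x=1.0353, Δt_y=3.8637
    x: enter (0,2) at t=0.5487 ← occupied
  → r_3 = 0.5487
beam 4: φ=0°, α=240°
  dir = (cos 240°, sin 240°) = (-0.5000, -0.8660); from cell (1,2)
  next x-line at t=1.0600, next y-line at t=0.5774; Δt_x=2.0000, Δt_y=1.1547
    y: enter (1,1) at t=0.5774
    x: enter (0,1) at t=1.0600 ← occupied
  → r_4 = 1.0600
beam 5: φ=45°, α=285°
  dir = (cos 285°, sin 285°) = (0.2588, -0.9659); from cell (1,2)
  next x-line at t=1.8159, next y-line at t=0.5176; Δt_x=3.8637, Δt_y=1.0353
    y: enter (1,1) at t=0.5176
    y: enter (1,0) at t=1.5529 ← occupied
  → r_5 = 1.5529
beam 6: φ=90°, α=330°
  dir = (cos 330°, sin 330°) = (0.8660, -0.5000); from cell (1,2)
  next x-line at t=0.5427, next y-line at t=1.0000; Δt_x=1.1547, Δt_y=2.0000
    x: enter (2,2) at t=0.5427
    y: enter (2,1) at t=1.0000
    x: enter (3,1) at t=1.6974
    x: enter (4,1) at t=2.8521 ← occupied
  → r_6 = 2.8521
beam 7: φ=135°, α=15°
  dir = (cos 15°, sin 15°) = (0.9659, 0.2588); from cell (1,2)
  next x-line at t=0.4866, next y-line at t=1.9319; Δt_x=1.0353, Δt_y=3.8637
    x: enter (2,2) at t=0.4866
    x: enter (3,2) at t=1.5219
    y: enter (3,3) at t=1.9319
    x: enter (4,3) at t=2.5571
    x: enter (5,3) at t=3.5924
    x: enter (6,3) at t=4.6277
    x: enter (7,3) at t=5.6630 ← occupied
  → r_7 = 5.6630

ranges = [2.0478, 0.6120, 0.5487, 1.0600, 1.5529, 2.8521, 5.6630]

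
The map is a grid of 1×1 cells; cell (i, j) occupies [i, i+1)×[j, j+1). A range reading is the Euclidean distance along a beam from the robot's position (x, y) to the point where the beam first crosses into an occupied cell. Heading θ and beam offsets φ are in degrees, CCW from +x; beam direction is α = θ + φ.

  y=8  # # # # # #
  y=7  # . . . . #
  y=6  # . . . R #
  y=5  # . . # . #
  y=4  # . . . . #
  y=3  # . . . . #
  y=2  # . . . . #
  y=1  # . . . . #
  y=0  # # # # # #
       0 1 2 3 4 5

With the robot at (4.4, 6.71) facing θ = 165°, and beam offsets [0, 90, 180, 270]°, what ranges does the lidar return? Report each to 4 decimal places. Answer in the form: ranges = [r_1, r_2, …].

ranges = [3.5199, 1.5455, 0.6212, 1.3355]

beam 1: φ=0°, α=165°
  d=(-0.9659,0.2588)  start (4,6)  tX=0.4141 tY=1.1205  stride 1/|dx|=1.0353 1/|dy|=3.8637
    cross x-line → (3,6), t=0.4141
    cross y-line → (3,7), t=1.1205
    cross x-line → (2,7), t=1.4494
    cross x-line → (1,7), t=2.4847
    cross x-line → (0,7), t=3.5199 (wall)
  → r_1 = 3.5199
beam 2: φ=90°, α=255°
  d=(-0.2588,-0.9659)  start (4,6)  tX=1.5455 tY=0.7350  stride 1/|dx|=3.8637 1/|dy|=1.0353
    cross y-line → (4,5), t=0.7350
    cross x-line → (3,5), t=1.5455 (wall)
  → r_2 = 1.5455
beam 3: φ=180°, α=345°
  d=(0.9659,-0.2588)  start (4,6)  tX=0.6212 tY=2.7432  stride 1/|dx|=1.0353 1/|dy|=3.8637
    cross x-line → (5,6), t=0.6212 (wall)
  → r_3 = 0.6212
beam 4: φ=270°, α=75°
  d=(0.2588,0.9659)  start (4,6)  tX=2.3182 tY=0.3002  stride 1/|dx|=3.8637 1/|dy|=1.0353
    cross y-line → (4,7), t=0.3002
    cross y-line → (4,8), t=1.3355 (wall)
  → r_4 = 1.3355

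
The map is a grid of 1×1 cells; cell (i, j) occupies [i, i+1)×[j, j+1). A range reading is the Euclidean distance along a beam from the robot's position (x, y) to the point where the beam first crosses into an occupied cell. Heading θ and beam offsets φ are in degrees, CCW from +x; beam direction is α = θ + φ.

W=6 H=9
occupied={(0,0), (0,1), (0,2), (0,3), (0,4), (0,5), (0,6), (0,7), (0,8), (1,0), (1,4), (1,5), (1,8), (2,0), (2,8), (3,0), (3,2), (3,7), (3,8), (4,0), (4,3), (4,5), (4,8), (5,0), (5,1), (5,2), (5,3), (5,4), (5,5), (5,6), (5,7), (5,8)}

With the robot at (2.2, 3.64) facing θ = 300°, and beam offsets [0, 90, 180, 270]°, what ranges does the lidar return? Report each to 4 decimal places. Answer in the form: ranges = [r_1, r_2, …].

beam 1: φ=0°, α=300°
  cosα=0.5000 sinα=-0.8660 | (2,3) | tMaxX 1.6000 tMaxY 0.7390 | tΔX 2.0000 tΔY 1.1547
    t=0.7390 [y] (2,2)
    t=1.6000 [x] (3,2) — stop
  → r_1 = 1.6000
beam 2: φ=90°, α=30°
  cosα=0.8660 sinα=0.5000 | (2,3) | tMaxX 0.9238 tMaxY 0.7200 | tΔX 1.1547 tΔY 2.0000
    t=0.7200 [y] (2,4)
    t=0.9238 [x] (3,4)
    t=2.0785 [x] (4,4)
    t=2.7200 [y] (4,5) — stop
  → r_2 = 2.7200
beam 3: φ=180°, α=120°
  cosα=-0.5000 sinα=0.8660 | (2,3) | tMaxX 0.4000 tMaxY 0.4157 | tΔX 2.0000 tΔY 1.1547
    t=0.4000 [x] (1,3)
    t=0.4157 [y] (1,4) — stop
  → r_3 = 0.4157
beam 4: φ=270°, α=210°
  cosα=-0.8660 sinα=-0.5000 | (2,3) | tMaxX 0.2309 tMaxY 1.2800 | tΔX 1.1547 tΔY 2.0000
    t=0.2309 [x] (1,3)
    t=1.2800 [y] (1,2)
    t=1.3856 [x] (0,2) — stop
  → r_4 = 1.3856

ranges = [1.6000, 2.7200, 0.4157, 1.3856]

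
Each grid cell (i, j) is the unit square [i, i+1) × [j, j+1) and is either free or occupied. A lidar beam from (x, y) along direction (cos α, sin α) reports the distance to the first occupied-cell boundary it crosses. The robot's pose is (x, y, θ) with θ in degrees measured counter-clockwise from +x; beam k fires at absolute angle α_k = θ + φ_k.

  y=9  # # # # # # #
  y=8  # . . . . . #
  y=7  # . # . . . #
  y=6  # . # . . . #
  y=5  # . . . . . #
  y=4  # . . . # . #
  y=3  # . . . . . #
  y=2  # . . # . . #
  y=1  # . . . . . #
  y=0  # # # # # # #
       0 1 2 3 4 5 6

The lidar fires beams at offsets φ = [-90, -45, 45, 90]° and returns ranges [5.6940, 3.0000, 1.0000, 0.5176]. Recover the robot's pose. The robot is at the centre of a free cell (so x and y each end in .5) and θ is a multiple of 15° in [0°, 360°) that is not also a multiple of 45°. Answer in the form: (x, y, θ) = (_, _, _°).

The pose lattice has 36·16 = 576 candidates. Test each by forward raycasting.
  (1.5, 1.5, 120°): beam 1 = 1.7321 ≠ 5.6940 ✗
  (3.5, 5.5, 285°): beam 1 = 2.5882 ≠ 5.6940 ✗
  (4.5, 6.5, 195°): beam 1 = 2.5882 ≠ 5.6940 ✗
  (2.5, 8.5, 150°): beam 1 = 0.5774 ≠ 5.6940 ✗
  (3.5, 5.5, 165°): beam 1 = 3.6235 ≠ 5.6940 ✗
  …
  (4.5, 8.5, 345°): r_1=5.6940, r_2=3.0000, r_3=1.0000, r_4=0.5176 — all match ✓
Unique over the lattice → pose = (4.5, 8.5, 345°).

(x, y, θ) = (4.5, 8.5, 345°)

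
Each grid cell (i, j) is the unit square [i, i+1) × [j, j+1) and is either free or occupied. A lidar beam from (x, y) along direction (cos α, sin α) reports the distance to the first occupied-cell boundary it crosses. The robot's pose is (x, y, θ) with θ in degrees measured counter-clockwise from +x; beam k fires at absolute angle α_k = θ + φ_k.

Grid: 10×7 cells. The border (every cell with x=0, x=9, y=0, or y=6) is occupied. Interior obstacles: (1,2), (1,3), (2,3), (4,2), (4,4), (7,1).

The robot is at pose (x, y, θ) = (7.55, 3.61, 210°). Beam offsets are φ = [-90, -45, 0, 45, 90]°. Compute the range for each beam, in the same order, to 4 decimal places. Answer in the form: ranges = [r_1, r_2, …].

ranges = [2.7597, 2.6400, 2.9445, 1.6668, 2.9000]

beam 1: φ=-90°, α=120°
  cosα=-0.5000 sinα=0.8660 | (7,3) | tMaxX 1.1000 tMaxY 0.4503 | tΔX 2.0000 tΔY 1.1547
    t=0.4503 [y] (7,4)
    t=1.1000 [x] (6,4)
    t=1.6050 [y] (6,5)
    t=2.7597 [y] (6,6) — stop
  → r_1 = 2.7597
beam 2: φ=-45°, α=165°
  cosα=-0.9659 sinα=0.2588 | (7,3) | tMaxX 0.5694 tMaxY 1.5068 | tΔX 1.0353 tΔY 3.8637
    t=0.5694 [x] (6,3)
    t=1.5068 [y] (6,4)
    t=1.6047 [x] (5,4)
    t=2.6400 [x] (4,4) — stop
  → r_2 = 2.6400
beam 3: φ=0°, α=210°
  cosα=-0.8660 sinα=-0.5000 | (7,3) | tMaxX 0.6351 tMaxY 1.2200 | tΔX 1.1547 tΔY 2.0000
    t=0.6351 [x] (6,3)
    t=1.2200 [y] (6,2)
    t=1.7898 [x] (5,2)
    t=2.9445 [x] (4,2) — stop
  → r_3 = 2.9445
beam 4: φ=45°, α=255°
  cosα=-0.2588 sinα=-0.9659 | (7,3) | tMaxX 2.1250 tMaxY 0.6315 | tΔX 3.8637 tΔY 1.0353
    t=0.6315 [y] (7,2)
    t=1.6668 [y] (7,1) — stop
  → r_4 = 1.6668
beam 5: φ=90°, α=300°
  cosα=0.5000 sinα=-0.8660 | (7,3) | tMaxX 0.9000 tMaxY 0.7044 | tΔX 2.0000 tΔY 1.1547
    t=0.7044 [y] (7,2)
    t=0.9000 [x] (8,2)
    t=1.8591 [y] (8,1)
    t=2.9000 [x] (9,1) — stop
  → r_5 = 2.9000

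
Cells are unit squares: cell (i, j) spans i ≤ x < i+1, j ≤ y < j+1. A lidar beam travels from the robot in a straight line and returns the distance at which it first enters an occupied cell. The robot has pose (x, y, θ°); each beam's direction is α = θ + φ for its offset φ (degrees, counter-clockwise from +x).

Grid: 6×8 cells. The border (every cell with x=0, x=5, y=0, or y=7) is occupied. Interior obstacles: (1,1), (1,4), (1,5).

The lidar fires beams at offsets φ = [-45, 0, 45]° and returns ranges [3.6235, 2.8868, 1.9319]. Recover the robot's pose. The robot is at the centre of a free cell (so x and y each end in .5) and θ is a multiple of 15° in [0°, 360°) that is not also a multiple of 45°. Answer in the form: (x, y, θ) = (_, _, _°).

(x, y, θ) = (4.5, 3.5, 240°)

Enumerate (i+0.5, j+0.5, θ) over the 21 free cells and 16 admissible headings. For each, cast all 3 beams and compare to the given ranges.
  (2.5, 1.5, 120°): beam 1 = 5.6940 ≠ 3.6235 ✗
  (4.5, 4.5, 15°): beam 1 = 0.5774 ≠ 3.6235 ✗
  (2.5, 2.5, 60°): beam 1 = 2.5882 ≠ 3.6235 ✗
  (1.5, 2.5, 330°): beam 1 = 0.5176 ≠ 3.6235 ✗
  …
  (4.5, 3.5, 240°): r_1=3.6235, r_2=2.8868, r_3=1.9319 — all match ✓
Unique over the lattice → pose = (4.5, 3.5, 240°).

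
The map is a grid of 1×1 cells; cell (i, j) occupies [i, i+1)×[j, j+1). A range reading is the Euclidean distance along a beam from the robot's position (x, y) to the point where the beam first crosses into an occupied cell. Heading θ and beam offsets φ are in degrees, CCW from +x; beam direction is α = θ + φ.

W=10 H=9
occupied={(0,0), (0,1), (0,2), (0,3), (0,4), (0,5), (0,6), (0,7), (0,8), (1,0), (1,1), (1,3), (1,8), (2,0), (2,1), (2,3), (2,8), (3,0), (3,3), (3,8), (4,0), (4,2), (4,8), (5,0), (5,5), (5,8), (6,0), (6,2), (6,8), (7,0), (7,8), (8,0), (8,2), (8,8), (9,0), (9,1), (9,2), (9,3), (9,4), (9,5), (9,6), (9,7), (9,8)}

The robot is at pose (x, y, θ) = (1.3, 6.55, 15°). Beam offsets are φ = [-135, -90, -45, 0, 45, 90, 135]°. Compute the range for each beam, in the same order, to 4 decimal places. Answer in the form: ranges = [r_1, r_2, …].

ranges = [0.6000, 2.6400, 7.7365, 5.6024, 1.6743, 1.1591, 0.3464]

beam 1: φ=-135°, α=240°
  dir = (cos 240°, sin 240°) = (-0.5000, -0.8660); from cell (1,6)
  next x-line at t=0.6000, next y-line at t=0.6351; Δt_x=2.0000, Δt_y=1.1547
    x: enter (0,6) at t=0.6000 ← occupied
  → r_1 = 0.6000
beam 2: φ=-90°, α=285°
  dir = (cos 285°, sin 285°) = (0.2588, -0.9659); from cell (1,6)
  next x-line at t=2.7046, next y-line at t=0.5694; Δt_x=3.8637, Δt_y=1.0353
    y: enter (1,5) at t=0.5694
    y: enter (1,4) at t=1.6047
    y: enter (1,3) at t=2.6400 ← occupied
  → r_2 = 2.6400
beam 3: φ=-45°, α=330°
  dir = (cos 330°, sin 330°) = (0.8660, -0.5000); from cell (1,6)
  next x-line at t=0.8083, next y-line at t=1.1000; Δt_x=1.1547, Δt_y=2.0000
    x: enter (2,6) at t=0.8083
    y: enter (2,5) at t=1.1000
    x: enter (3,5) at t=1.9630
    y: enter (3,4) at t=3.1000
    x: enter (4,4) at t=3.1177
    x: enter (5,4) at t=4.2724
    y: enter (5,3) at t=5.1000
    x: enter (6,3) at t=5.4271
    x: enter (7,3) at t=6.5818
    y: enter (7,2) at t=7.1000
    x: enter (8,2) at t=7.7365 ← occupied
  → r_3 = 7.7365
beam 4: φ=0°, α=15°
  dir = (cos 15°, sin 15°) = (0.9659, 0.2588); from cell (1,6)
  next x-line at t=0.7247, next y-line at t=1.7387; Δt_x=1.0353, Δt_y=3.8637
    x: enter (2,6) at t=0.7247
    y: enter (2,7) at t=1.7387
    x: enter (3,7) at t=1.7600
    x: enter (4,7) at t=2.7952
    x: enter (5,7) at t=3.8305
    x: enter (6,7) at t=4.8658
    y: enter (6,8) at t=5.6024 ← occupied
  → r_4 = 5.6024
beam 5: φ=45°, α=60°
  dir = (cos 60°, sin 60°) = (0.5000, 0.8660); from cell (1,6)
  next x-line at t=1.4000, next y-line at t=0.5196; Δt_x=2.0000, Δt_y=1.1547
    y: enter (1,7) at t=0.5196
    x: enter (2,7) at t=1.4000
    y: enter (2,8) at t=1.6743 ← occupied
  → r_5 = 1.6743
beam 6: φ=90°, α=105°
  dir = (cos 105°, sin 105°) = (-0.2588, 0.9659); from cell (1,6)
  next x-line at t=1.1591, next y-line at t=0.4659; Δt_x=3.8637, Δt_y=1.0353
    y: enter (1,7) at t=0.4659
    x: enter (0,7) at t=1.1591 ← occupied
  → r_6 = 1.1591
beam 7: φ=135°, α=150°
  dir = (cos 150°, sin 150°) = (-0.8660, 0.5000); from cell (1,6)
  next x-line at t=0.3464, next y-line at t=0.9000; Δt_x=1.1547, Δt_y=2.0000
    x: enter (0,6) at t=0.3464 ← occupied
  → r_7 = 0.3464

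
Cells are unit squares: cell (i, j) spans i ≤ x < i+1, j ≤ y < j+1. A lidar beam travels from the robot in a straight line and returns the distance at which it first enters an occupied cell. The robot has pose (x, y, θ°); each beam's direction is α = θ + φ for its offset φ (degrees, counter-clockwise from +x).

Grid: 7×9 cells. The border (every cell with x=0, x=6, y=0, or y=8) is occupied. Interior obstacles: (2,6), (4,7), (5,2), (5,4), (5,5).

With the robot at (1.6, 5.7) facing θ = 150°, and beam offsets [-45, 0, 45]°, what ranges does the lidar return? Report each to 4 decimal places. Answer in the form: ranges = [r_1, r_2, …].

beam 1: φ=-45°, α=105°
  d=(-0.2588,0.9659)  start (1,5)  tX=2.3182 tY=0.3106  stride 1/|dx|=3.8637 1/|dy|=1.0353
    cross y-line → (1,6), t=0.3106
    cross y-line → (1,7), t=1.3459
    cross x-line → (0,7), t=2.3182 (wall)
  → r_1 = 2.3182
beam 2: φ=0°, α=150°
  d=(-0.8660,0.5000)  start (1,5)  tX=0.6928 tY=0.6000  stride 1/|dx|=1.1547 1/|dy|=2.0000
    cross y-line → (1,6), t=0.6000
    cross x-line → (0,6), t=0.6928 (wall)
  → r_2 = 0.6928
beam 3: φ=45°, α=195°
  d=(-0.9659,-0.2588)  start (1,5)  tX=0.6212 tY=2.7046  stride 1/|dx|=1.0353 1/|dy|=3.8637
    cross x-line → (0,5), t=0.6212 (wall)
  → r_3 = 0.6212

ranges = [2.3182, 0.6928, 0.6212]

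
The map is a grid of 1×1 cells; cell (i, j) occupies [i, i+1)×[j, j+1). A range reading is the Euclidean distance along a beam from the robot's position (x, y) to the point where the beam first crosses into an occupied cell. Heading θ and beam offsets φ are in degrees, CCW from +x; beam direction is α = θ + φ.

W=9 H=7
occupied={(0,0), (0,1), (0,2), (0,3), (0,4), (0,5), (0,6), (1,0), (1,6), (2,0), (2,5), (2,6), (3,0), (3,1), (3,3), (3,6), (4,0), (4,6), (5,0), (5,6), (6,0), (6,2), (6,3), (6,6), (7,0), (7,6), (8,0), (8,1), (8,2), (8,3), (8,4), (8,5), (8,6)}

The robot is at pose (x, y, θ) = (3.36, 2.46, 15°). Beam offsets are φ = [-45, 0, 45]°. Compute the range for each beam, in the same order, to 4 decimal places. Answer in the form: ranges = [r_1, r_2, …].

ranges = [2.9200, 2.7331, 0.6235]

beam 1: φ=-45°, α=330°
  d=(0.8660,-0.5000)  start (3,2)  tX=0.7390 tY=0.9200  stride 1/|dx|=1.1547 1/|dy|=2.0000
    cross x-line → (4,2), t=0.7390
    cross y-line → (4,1), t=0.9200
    cross x-line → (5,1), t=1.8937
    cross y-line → (5,0), t=2.9200 (wall)
  → r_1 = 2.9200
beam 2: φ=0°, α=15°
  d=(0.9659,0.2588)  start (3,2)  tX=0.6626 tY=2.0864  stride 1/|dx|=1.0353 1/|dy|=3.8637
    cross x-line → (4,2), t=0.6626
    cross x-line → (5,2), t=1.6979
    cross y-line → (5,3), t=2.0864
    cross x-line → (6,3), t=2.7331 (wall)
  → r_2 = 2.7331
beam 3: φ=45°, α=60°
  d=(0.5000,0.8660)  start (3,2)  tX=1.2800 tY=0.6235  stride 1/|dx|=2.0000 1/|dy|=1.1547
    cross y-line → (3,3), t=0.6235 (wall)
  → r_3 = 0.6235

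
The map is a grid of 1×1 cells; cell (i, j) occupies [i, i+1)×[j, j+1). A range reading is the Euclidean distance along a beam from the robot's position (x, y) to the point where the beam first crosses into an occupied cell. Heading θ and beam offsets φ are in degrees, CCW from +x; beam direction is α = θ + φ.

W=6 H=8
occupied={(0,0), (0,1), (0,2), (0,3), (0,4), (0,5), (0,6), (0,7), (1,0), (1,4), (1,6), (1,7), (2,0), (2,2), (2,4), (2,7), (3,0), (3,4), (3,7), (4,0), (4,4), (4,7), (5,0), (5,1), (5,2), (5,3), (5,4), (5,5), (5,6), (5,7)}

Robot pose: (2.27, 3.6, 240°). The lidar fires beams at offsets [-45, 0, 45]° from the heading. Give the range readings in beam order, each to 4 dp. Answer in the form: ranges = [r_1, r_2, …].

ranges = [1.3148, 2.5400, 0.6212]

beam 1: φ=-45°, α=195°
  cosα=-0.9659 sinα=-0.2588 | (2,3) | tMaxX 0.2795 tMaxY 2.3182 | tΔX 1.0353 tΔY 3.8637
    t=0.2795 [x] (1,3)
    t=1.3148 [x] (0,3) — stop
  → r_1 = 1.3148
beam 2: φ=0°, α=240°
  cosα=-0.5000 sinα=-0.8660 | (2,3) | tMaxX 0.5400 tMaxY 0.6928 | tΔX 2.0000 tΔY 1.1547
    t=0.5400 [x] (1,3)
    t=0.6928 [y] (1,2)
    t=1.8475 [y] (1,1)
    t=2.5400 [x] (0,1) — stop
  → r_2 = 2.5400
beam 3: φ=45°, α=285°
  cosα=0.2588 sinα=-0.9659 | (2,3) | tMaxX 2.8205 tMaxY 0.6212 | tΔX 3.8637 tΔY 1.0353
    t=0.6212 [y] (2,2) — stop
  → r_3 = 0.6212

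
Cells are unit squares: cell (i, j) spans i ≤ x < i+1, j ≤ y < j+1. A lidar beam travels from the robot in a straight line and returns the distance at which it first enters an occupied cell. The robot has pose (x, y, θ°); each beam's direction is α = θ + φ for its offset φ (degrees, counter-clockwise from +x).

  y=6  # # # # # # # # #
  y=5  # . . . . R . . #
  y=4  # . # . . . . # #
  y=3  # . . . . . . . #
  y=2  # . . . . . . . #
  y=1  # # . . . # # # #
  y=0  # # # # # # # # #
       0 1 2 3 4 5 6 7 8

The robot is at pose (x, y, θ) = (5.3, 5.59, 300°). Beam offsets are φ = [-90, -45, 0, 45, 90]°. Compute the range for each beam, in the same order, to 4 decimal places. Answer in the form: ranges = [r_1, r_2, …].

beam 1: φ=-90°, α=210°
  dir = (cos 210°, sin 210°) = (-0.8660, -0.5000); from cell (5,5)
  next x-line at t=0.3464, next y-line at t=1.1800; Δt_x=1.1547, Δt_y=2.0000
    x: enter (4,5) at t=0.3464
    y: enter (4,4) at t=1.1800
    x: enter (3,4) at t=1.5011
    x: enter (2,4) at t=2.6558 ← occupied
  → r_1 = 2.6558
beam 2: φ=-45°, α=255°
  dir = (cos 255°, sin 255°) = (-0.2588, -0.9659); from cell (5,5)
  next x-line at t=1.1591, next y-line at t=0.6108; Δt_x=3.8637, Δt_y=1.0353
    y: enter (5,4) at t=0.6108
    x: enter (4,4) at t=1.1591
    y: enter (4,3) at t=1.6461
    y: enter (4,2) at t=2.6814
    y: enter (4,1) at t=3.7166
    y: enter (4,0) at t=4.7519 ← occupied
  → r_2 = 4.7519
beam 3: φ=0°, α=300°
  dir = (cos 300°, sin 300°) = (0.5000, -0.8660); from cell (5,5)
  next x-line at t=1.4000, next y-line at t=0.6813; Δt_x=2.0000, Δt_y=1.1547
    y: enter (5,4) at t=0.6813
    x: enter (6,4) at t=1.4000
    y: enter (6,3) at t=1.8360
    y: enter (6,2) at t=2.9907
    x: enter (7,2) at t=3.4000
    y: enter (7,1) at t=4.1454 ← occupied
  → r_3 = 4.1454
beam 4: φ=45°, α=345°
  dir = (cos 345°, sin 345°) = (0.9659, -0.2588); from cell (5,5)
  next x-line at t=0.7247, next y-line at t=2.2796; Δt_x=1.0353, Δt_y=3.8637
    x: enter (6,5) at t=0.7247
    x: enter (7,5) at t=1.7600
    y: enter (7,4) at t=2.2796 ← occupied
  → r_4 = 2.2796
beam 5: φ=90°, α=30°
  dir = (cos 30°, sin 30°) = (0.8660, 0.5000); from cell (5,5)
  next x-line at t=0.8083, next y-line at t=0.8200; Δt_x=1.1547, Δt_y=2.0000
    x: enter (6,5) at t=0.8083
    y: enter (6,6) at t=0.8200 ← occupied
  → r_5 = 0.8200

ranges = [2.6558, 4.7519, 4.1454, 2.2796, 0.8200]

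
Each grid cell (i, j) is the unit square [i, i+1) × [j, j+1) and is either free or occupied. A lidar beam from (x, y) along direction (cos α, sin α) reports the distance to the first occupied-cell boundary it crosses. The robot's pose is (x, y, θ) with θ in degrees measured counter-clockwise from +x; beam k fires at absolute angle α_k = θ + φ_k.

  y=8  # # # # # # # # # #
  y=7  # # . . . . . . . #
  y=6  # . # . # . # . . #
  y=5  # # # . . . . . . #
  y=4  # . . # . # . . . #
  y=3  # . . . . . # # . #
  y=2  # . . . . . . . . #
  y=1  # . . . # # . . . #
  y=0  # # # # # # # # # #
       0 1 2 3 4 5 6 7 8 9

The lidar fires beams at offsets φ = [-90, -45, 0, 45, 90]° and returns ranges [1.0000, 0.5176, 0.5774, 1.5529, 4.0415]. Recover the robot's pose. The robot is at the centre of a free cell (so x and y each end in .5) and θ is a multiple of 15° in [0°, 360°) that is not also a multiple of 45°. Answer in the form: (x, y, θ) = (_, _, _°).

Enumerate (i+0.5, j+0.5, θ) over the 44 free cells and 16 admissible headings. For each, cast all 5 beams and compare to the given ranges.
  (3.5, 3.5, 195°): beam 1 = 0.5176 ≠ 1.0000 ✗
  (6.5, 2.5, 210°): beam 1 = 0.5774 ≠ 1.0000 ✗
  (2.5, 3.5, 150°): beam 2 = 1.5529 ≠ 0.5176 ✗
  (7.5, 5.5, 75°): beam 1 = 1.5529 ≠ 1.0000 ✗
  …
  (2.5, 1.5, 300°): r_1=1.0000, r_2=0.5176, r_3=0.5774, r_4=1.5529, r_5=4.0415 — all match ✓
Only this pose fits every beam.

(x, y, θ) = (2.5, 1.5, 300°)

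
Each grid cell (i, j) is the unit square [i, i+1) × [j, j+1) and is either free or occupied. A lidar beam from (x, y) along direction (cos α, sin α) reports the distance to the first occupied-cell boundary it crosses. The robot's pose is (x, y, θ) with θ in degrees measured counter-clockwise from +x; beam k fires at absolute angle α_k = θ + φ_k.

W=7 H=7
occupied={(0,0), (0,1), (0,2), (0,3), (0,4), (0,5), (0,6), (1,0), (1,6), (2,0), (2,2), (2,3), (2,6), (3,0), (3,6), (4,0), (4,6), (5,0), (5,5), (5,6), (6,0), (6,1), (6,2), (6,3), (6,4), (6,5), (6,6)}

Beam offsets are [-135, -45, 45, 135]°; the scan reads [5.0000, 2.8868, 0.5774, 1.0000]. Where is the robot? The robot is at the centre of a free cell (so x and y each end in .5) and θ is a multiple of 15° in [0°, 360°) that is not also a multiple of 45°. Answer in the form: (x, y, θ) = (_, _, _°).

(x, y, θ) = (5.5, 3.5, 285°)

Candidates: 22 free-cell centres × 16 headings = 352 poses. Raycast each; keep the one whose scan matches to 4 dp.
  (4.5, 1.5, 240°): beam 1 = 4.6587 ≠ 5.0000 ✗
  (3.5, 4.5, 285°): beam 1 = 2.8868 ≠ 5.0000 ✗
  (1.5, 1.5, 105°): beam 1 = 1.0000 ≠ 5.0000 ✗
  …
  (5.5, 3.5, 285°): r_1=5.0000, r_2=2.8868, r_3=0.5774, r_4=1.0000 — all match ✓
Unique over the lattice → pose = (5.5, 3.5, 285°).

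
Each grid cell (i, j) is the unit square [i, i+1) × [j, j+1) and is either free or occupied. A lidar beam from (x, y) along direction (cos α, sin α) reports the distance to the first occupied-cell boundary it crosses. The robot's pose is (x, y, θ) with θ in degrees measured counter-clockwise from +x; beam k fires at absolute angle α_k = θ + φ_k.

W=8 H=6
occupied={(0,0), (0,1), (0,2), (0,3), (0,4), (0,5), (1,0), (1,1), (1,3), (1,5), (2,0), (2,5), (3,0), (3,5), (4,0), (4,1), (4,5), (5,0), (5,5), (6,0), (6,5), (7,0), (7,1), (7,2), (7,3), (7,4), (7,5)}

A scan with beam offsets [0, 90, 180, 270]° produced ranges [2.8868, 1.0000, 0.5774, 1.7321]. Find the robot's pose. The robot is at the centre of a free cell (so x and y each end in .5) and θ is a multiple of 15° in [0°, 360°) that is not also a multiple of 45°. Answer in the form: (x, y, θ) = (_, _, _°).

(x, y, θ) = (3.5, 4.5, 300°)

The pose lattice has 21·16 = 336 candidates. Test each by forward raycasting.
  (6.5, 3.5, 30°): beam 1 = 0.5774 ≠ 2.8868 ✗
  (2.5, 1.5, 30°): beam 1 = 5.1962 ≠ 2.8868 ✗
  (6.5, 3.5, 75°): beam 1 = 1.5529 ≠ 2.8868 ✗
  (4.5, 3.5, 30°): beam 2 = 1.7321 ≠ 1.0000 ✗
  …
  (3.5, 4.5, 300°): r_1=2.8868, r_2=1.0000, r_3=0.5774, r_4=1.7321 — all match ✓
Unique over the lattice → pose = (3.5, 4.5, 300°).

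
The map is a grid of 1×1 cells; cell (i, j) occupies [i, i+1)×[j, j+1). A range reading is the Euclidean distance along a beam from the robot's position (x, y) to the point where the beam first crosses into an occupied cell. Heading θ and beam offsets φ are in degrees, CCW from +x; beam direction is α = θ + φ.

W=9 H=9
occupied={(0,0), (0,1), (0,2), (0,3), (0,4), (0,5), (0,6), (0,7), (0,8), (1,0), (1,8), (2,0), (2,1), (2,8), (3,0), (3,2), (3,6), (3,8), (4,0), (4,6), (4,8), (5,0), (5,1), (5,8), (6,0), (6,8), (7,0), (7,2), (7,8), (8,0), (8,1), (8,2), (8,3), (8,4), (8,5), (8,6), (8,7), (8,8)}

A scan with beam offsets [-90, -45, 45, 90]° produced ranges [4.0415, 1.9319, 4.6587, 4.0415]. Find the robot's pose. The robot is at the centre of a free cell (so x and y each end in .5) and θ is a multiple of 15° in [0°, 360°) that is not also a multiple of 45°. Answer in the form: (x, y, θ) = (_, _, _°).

The pose lattice has 43·16 = 688 candidates. Test each by forward raycasting.
  (5.5, 2.5, 195°): beam 1 = 3.6235 ≠ 4.0415 ✗
  (5.5, 2.5, 345°): beam 1 = 0.5176 ≠ 4.0415 ✗
  (4.5, 7.5, 150°): beam 1 = 0.5774 ≠ 4.0415 ✗
  (6.5, 3.5, 165°): beam 1 = 4.6587 ≠ 4.0415 ✗
  …
  (5.5, 4.5, 150°): r_1=4.0415, r_2=1.9319, r_3=4.6587, r_4=4.0415 — all match ✓
No second candidate reproduces the full scan.

(x, y, θ) = (5.5, 4.5, 150°)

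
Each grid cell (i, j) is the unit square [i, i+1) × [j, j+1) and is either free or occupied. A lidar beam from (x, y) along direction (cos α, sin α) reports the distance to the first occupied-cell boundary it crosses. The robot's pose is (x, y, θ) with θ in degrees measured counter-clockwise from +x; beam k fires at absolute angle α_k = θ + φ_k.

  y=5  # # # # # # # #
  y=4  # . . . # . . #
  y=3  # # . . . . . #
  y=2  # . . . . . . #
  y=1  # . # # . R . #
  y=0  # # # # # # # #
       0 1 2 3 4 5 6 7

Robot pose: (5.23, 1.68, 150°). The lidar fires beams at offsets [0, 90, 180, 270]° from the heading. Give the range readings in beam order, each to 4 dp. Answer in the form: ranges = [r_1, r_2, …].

beam 1: φ=0°, α=150°
  direction (-0.8660, 0.5000); cell (5,1); t to first gridline: x 0.2656, y 0.6400 (then +1.1547 / +2.0000)
    (4,1) via x @ 0.2656
    (4,2) via y @ 0.6400
    (3,2) via x @ 1.4203
    (2,2) via x @ 2.5750
    (2,3) via y @ 2.6400
    (1,3) via x @ 3.7297  # hit
  → r_1 = 3.7297
beam 2: φ=90°, α=240°
  direction (-0.5000, -0.8660); cell (5,1); t to first gridline: x 0.4600, y 0.7852 (then +2.0000 / +1.1547)
    (4,1) via x @ 0.4600
    (4,0) via y @ 0.7852  # hit
  → r_2 = 0.7852
beam 3: φ=180°, α=330°
  direction (0.8660, -0.5000); cell (5,1); t to first gridline: x 0.8891, y 1.3600 (then +1.1547 / +2.0000)
    (6,1) via x @ 0.8891
    (6,0) via y @ 1.3600  # hit
  → r_3 = 1.3600
beam 4: φ=270°, α=60°
  direction (0.5000, 0.8660); cell (5,1); t to first gridline: x 1.5400, y 0.3695 (then +2.0000 / +1.1547)
    (5,2) via y @ 0.3695
    (5,3) via y @ 1.5242
    (6,3) via x @ 1.5400
    (6,4) via y @ 2.6789
    (7,4) via x @ 3.5400  # hit
  → r_4 = 3.5400

ranges = [3.7297, 0.7852, 1.3600, 3.5400]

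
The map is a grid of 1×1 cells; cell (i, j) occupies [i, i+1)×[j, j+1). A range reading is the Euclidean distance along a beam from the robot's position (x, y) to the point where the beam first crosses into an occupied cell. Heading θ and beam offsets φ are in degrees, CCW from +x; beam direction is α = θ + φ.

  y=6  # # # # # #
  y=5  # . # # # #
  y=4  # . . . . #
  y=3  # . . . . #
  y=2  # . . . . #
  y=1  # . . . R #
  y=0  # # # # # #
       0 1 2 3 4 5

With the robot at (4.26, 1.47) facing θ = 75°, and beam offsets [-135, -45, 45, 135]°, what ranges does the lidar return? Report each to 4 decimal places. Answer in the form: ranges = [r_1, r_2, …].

ranges = [0.5427, 0.8545, 4.0761, 0.9400]

beam 1: φ=-135°, α=300°
  cosα=0.5000 sinα=-0.8660 | (4,1) | tMaxX 1.4800 tMaxY 0.5427 | tΔX 2.0000 tΔY 1.1547
    t=0.5427 [y] (4,0) — stop
  → r_1 = 0.5427
beam 2: φ=-45°, α=30°
  cosα=0.8660 sinα=0.5000 | (4,1) | tMaxX 0.8545 tMaxY 1.0600 | tΔX 1.1547 tΔY 2.0000
    t=0.8545 [x] (5,1) — stop
  → r_2 = 0.8545
beam 3: φ=45°, α=120°
  cosα=-0.5000 sinα=0.8660 | (4,1) | tMaxX 0.5200 tMaxY 0.6120 | tΔX 2.0000 tΔY 1.1547
    t=0.5200 [x] (3,1)
    t=0.6120 [y] (3,2)
    t=1.7667 [y] (3,3)
    t=2.5200 [x] (2,3)
    t=2.9214 [y] (2,4)
    t=4.0761 [y] (2,5) — stop
  → r_3 = 4.0761
beam 4: φ=135°, α=210°
  cosα=-0.8660 sinα=-0.5000 | (4,1) | tMaxX 0.3002 tMaxY 0.9400 | tΔX 1.1547 tΔY 2.0000
    t=0.3002 [x] (3,1)
    t=0.9400 [y] (3,0) — stop
  → r_4 = 0.9400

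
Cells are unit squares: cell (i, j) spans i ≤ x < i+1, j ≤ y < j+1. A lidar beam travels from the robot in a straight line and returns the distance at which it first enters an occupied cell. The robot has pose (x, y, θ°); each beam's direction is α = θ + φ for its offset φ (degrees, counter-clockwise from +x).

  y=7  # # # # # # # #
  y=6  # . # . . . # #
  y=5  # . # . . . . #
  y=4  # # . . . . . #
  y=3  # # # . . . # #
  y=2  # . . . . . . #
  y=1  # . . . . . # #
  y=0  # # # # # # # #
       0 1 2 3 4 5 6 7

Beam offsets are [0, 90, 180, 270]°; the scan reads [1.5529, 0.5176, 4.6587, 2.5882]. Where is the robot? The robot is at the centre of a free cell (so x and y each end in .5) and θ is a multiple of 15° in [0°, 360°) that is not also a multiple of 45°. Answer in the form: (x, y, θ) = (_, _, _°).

The pose lattice has 28·16 = 448 candidates. Test each by forward raycasting.
  (3.5, 1.5, 30°): beam 1 = 3.0000 ≠ 1.5529 ✗
  (4.5, 5.5, 195°): beam 2 = 4.6587 ≠ 0.5176 ✗
  (2.5, 4.5, 75°): beam 1 = 0.5176 ≠ 1.5529 ✗
  (5.5, 1.5, 330°): beam 1 = 0.5774 ≠ 1.5529 ✗
  …
  (3.5, 5.5, 105°): r_1=1.5529, r_2=0.5176, r_3=4.6587, r_4=2.5882 — all match ✓
Unique over the lattice → pose = (3.5, 5.5, 105°).

(x, y, θ) = (3.5, 5.5, 105°)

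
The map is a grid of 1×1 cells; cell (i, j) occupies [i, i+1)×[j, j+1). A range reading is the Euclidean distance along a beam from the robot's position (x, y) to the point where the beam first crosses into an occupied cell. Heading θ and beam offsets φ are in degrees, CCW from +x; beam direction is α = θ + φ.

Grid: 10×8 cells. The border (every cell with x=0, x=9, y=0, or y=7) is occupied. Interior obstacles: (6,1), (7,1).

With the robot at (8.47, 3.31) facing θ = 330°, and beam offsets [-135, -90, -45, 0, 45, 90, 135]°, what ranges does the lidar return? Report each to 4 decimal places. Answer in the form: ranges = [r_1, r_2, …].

beam 1: φ=-135°, α=195°
  direction (-0.9659, -0.2588); cell (8,3); t to first gridline: x 0.4866, y 1.1977 (then +1.0353 / +3.8637)
    (7,3) via x @ 0.4866
    (7,2) via y @ 1.1977
    (6,2) via x @ 1.5219
    (5,2) via x @ 2.5571
    (4,2) via x @ 3.5924
    (3,2) via x @ 4.6277
    (3,1) via y @ 5.0615
    (2,1) via x @ 5.6630
    (1,1) via x @ 6.6982
    (0,1) via x @ 7.7335  # hit
  → r_1 = 7.7335
beam 2: φ=-90°, α=240°
  direction (-0.5000, -0.8660); cell (8,3); t to first gridline: x 0.9400, y 0.3580 (then +2.0000 / +1.1547)
    (8,2) via y @ 0.3580
    (7,2) via x @ 0.9400
    (7,1) via y @ 1.5127  # hit
  → r_2 = 1.5127
beam 3: φ=-45°, α=285°
  direction (0.2588, -0.9659); cell (8,3); t to first gridline: x 2.0478, y 0.3209 (then +3.8637 / +1.0353)
    (8,2) via y @ 0.3209
    (8,1) via y @ 1.3562
    (9,1) via x @ 2.0478  # hit
  → r_3 = 2.0478
beam 4: φ=0°, α=330°
  direction (0.8660, -0.5000); cell (8,3); t to first gridline: x 0.6120, y 0.6200 (then +1.1547 / +2.0000)
    (9,3) via x @ 0.6120  # hit
  → r_4 = 0.6120
beam 5: φ=45°, α=15°
  direction (0.9659, 0.2588); cell (8,3); t to first gridline: x 0.5487, y 2.6660 (then +1.0353 / +3.8637)
    (9,3) via x @ 0.5487  # hit
  → r_5 = 0.5487
beam 6: φ=90°, α=60°
  direction (0.5000, 0.8660); cell (8,3); t to first gridline: x 1.0600, y 0.7967 (then +2.0000 / +1.1547)
    (8,4) via y @ 0.7967
    (9,4) via x @ 1.0600  # hit
  → r_6 = 1.0600
beam 7: φ=135°, α=105°
  direction (-0.2588, 0.9659); cell (8,3); t to first gridline: x 1.8159, y 0.7143 (then +3.8637 / +1.0353)
    (8,4) via y @ 0.7143
    (8,5) via y @ 1.7496
    (7,5) via x @ 1.8159
    (7,6) via y @ 2.7849
    (7,7) via y @ 3.8202  # hit
  → r_7 = 3.8202

ranges = [7.7335, 1.5127, 2.0478, 0.6120, 0.5487, 1.0600, 3.8202]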